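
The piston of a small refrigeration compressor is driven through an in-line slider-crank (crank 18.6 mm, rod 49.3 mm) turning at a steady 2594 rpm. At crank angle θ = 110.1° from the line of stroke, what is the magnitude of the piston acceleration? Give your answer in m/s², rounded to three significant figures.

885

ω = 2π·2594/60 = 271.6 rad/s
x(θ) = r cosθ + √(L² − r² sin²θ); with ω constant, a = ω²·d²x/dθ².
d²x/dθ² = −r cosθ − r²(cos2θ)/√u − r⁴ sin²2θ/(4u^{3/2}),  u = L² − r² sin²θ = 0.00212539 m².
Substituting r = 0.0186 m, L = 0.0493 m, θ = 110.1°: d²x/dθ² = +0.011997 m.
a = ω²·d²x/dθ² = (271.6)²·(+0.011997) = +885.23 m/s²;  |a| = 885.23 m/s².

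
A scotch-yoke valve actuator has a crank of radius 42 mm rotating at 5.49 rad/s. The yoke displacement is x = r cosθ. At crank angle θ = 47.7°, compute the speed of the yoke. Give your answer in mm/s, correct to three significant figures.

171

ω = 5.49 rad/s
x = r cosθ ⇒ ẋ = −rω sinθ.
|v| = rω|sinθ| = 0.042·5.49·|sin 47.7°| = 0.17054 m/s = 170.54 mm/s.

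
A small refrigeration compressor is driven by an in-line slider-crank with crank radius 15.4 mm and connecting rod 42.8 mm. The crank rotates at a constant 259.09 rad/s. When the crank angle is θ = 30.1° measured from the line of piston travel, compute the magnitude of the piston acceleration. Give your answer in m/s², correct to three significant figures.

1090

ω = 259.1 rad/s
x(θ) = r cosθ + √(L² − r² sin²θ); with ω constant, a = ω²·d²x/dθ².
d²x/dθ² = −r cosθ − r²(cos2θ)/√u − r⁴ sin²2θ/(4u^{3/2}),  u = L² − r² sin²θ = 0.00177219 m².
Substituting r = 0.0154 m, L = 0.0428 m, θ = 30.1°: d²x/dθ² = -0.016265 m.
a = ω²·d²x/dθ² = (259.1)²·(-0.016265) = -1091.8 m/s²;  |a| = 1091.8 m/s².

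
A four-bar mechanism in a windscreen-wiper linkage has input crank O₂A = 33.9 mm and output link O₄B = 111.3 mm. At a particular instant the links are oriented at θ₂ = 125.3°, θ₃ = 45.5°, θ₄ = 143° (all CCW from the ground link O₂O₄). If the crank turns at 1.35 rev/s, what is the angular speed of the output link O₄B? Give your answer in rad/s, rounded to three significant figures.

2.56

ω₂ = 8.482 rad/s (from 1.35 rev/s).
Differentiating the loop-closure r₂e^{iθ₂}+r₃e^{iθ₃}=r₁+r₄e^{iθ₄} gives r₂ω₂e^{iθ₂}+r₃ω₃e^{iθ₃}=r₄ω₄e^{iθ₄}.
Eliminating the other unknown: ω₄ = r₂ω₂ sin(θ₂−θ₃) / [r₄ sin(θ₄−θ₃)].
Numerator sine = +0.98420; denominator sine = +0.99144.
Result = 0.0339·8.482·(+0.98420) / (0.1113·(+0.99144)) = +2.5647 rad/s; magnitude 2.5647 rad/s.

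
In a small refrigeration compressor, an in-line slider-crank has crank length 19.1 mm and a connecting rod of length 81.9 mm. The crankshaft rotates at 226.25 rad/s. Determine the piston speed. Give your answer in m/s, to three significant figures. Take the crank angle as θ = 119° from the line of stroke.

ω = 226.2 rad/s
For an in-line slider-crank, x = r cosθ + √(L² − r² sin²θ), so v = −rω sinθ·[1 + r cosθ/√(L² − r² sin²θ)].
With r = 0.0191 m, L = 0.0819 m, θ = 119°: √(L² − r² sin²θ) = 0.080178 m.
v = −0.0191·226.2·0.87462·[1 + 0.0191·-0.48481/0.080178] = -3.3431 m/s.
|v| = 3.3431 m/s.

3.34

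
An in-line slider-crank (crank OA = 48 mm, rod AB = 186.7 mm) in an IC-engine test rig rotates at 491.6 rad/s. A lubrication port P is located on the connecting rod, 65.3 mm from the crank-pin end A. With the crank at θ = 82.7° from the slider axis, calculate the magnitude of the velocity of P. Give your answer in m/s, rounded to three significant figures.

ω = 491.6 rad/s.  Crank-pin speed |V_A| = rω = 23.597 m/s, perpendicular to OA.
Rod angle: sinφ = −(r/L) sinθ ⇒ φ = -14.774°; ω_rod = −rω cosθ/√(L²−r²sin²θ) = -16.609 rad/s.
V_P = V_A + ω_rod × AP, with AP = 0.0653 m along the rod.
Components: V_Px = −rω sinθ − a·ω_rod·sinφ = -23.682 m/s;  V_Py = rω cosθ + a·ω_rod·cosφ = +1.9496 m/s.
|V_P| = √(V_Px² + V_Py²) = 23.762 m/s.

23.8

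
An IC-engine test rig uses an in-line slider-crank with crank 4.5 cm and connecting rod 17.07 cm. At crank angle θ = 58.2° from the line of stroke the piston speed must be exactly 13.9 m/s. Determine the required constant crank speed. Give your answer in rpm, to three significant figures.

3040

For an in-line slider-crank, |v_piston| = rω|sinθ|·[1 + r cosθ/√(L² − r² sin²θ)].
With r = 0.045 m, L = 0.1707 m, θ = 58.2°: the bracketed kinematic factor |dx/dθ| = 0.043697 m.
ω = v/|dx/dθ| = 13.9/0.043697 = 318.1 rad/s.
N = 60ω/(2π) = 3037.7 rpm.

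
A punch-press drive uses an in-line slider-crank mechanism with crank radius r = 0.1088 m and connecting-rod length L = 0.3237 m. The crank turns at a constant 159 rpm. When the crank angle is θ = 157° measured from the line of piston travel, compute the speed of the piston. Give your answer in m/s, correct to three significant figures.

ω = 2π·159/60 = 16.65 rad/s
For an in-line slider-crank, x = r cosθ + √(L² − r² sin²θ), so v = −rω sinθ·[1 + r cosθ/√(L² − r² sin²θ)].
With r = 0.1088 m, L = 0.3237 m, θ = 157°: √(L² − r² sin²θ) = 0.3209 m.
v = −0.1088·16.65·0.39073·[1 + 0.1088·-0.92050/0.3209] = -0.48692 m/s.
|v| = 0.48692 m/s.

0.487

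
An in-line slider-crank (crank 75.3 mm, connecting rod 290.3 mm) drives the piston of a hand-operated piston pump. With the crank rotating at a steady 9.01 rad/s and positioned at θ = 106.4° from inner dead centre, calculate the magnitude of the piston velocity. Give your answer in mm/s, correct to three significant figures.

ω = 9.01 rad/s
For an in-line slider-crank, x = r cosθ + √(L² − r² sin²θ), so v = −rω sinθ·[1 + r cosθ/√(L² − r² sin²θ)].
With r = 0.0753 m, L = 0.2903 m, θ = 106.4°: √(L² − r² sin²θ) = 0.28117 m.
v = −0.0753·9.01·0.95931·[1 + 0.0753·-0.28234/0.28117] = -0.60164 m/s.
|v| = 0.60164 m/s = 601.64 mm/s.

602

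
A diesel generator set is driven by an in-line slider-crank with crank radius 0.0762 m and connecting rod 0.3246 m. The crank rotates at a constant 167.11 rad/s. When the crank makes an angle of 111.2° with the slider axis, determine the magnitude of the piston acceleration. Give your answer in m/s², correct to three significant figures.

1140

ω = 167.1 rad/s
x(θ) = r cosθ + √(L² − r² sin²θ); with ω constant, a = ω²·d²x/dθ².
d²x/dθ² = −r cosθ − r²(cos2θ)/√u − r⁴ sin²2θ/(4u^{3/2}),  u = L² − r² sin²θ = 0.100318 m².
Substituting r = 0.0762 m, L = 0.3246 m, θ = 111.2°: d²x/dθ² = +0.040973 m.
a = ω²·d²x/dθ² = (167.1)²·(+0.040973) = +1144.2 m/s²;  |a| = 1144.2 m/s².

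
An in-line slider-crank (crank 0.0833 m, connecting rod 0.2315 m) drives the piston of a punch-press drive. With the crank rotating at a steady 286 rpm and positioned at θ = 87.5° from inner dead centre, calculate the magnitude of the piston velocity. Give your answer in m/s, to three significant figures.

2.53

ω = 2π·286/60 = 29.95 rad/s
For an in-line slider-crank, x = r cosθ + √(L² − r² sin²θ), so v = −rω sinθ·[1 + r cosθ/√(L² − r² sin²θ)].
With r = 0.0833 m, L = 0.2315 m, θ = 87.5°: √(L² − r² sin²θ) = 0.21602 m.
v = −0.0833·29.95·0.99905·[1 + 0.0833·0.04362/0.21602] = -2.5344 m/s.
|v| = 2.5344 m/s.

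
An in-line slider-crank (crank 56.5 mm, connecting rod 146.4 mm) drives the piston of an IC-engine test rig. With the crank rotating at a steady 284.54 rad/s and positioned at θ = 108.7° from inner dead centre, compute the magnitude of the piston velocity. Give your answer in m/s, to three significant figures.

13.2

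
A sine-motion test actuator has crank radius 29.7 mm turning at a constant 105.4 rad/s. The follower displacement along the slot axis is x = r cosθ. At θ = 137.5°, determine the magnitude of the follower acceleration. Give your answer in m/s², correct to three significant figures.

243

ω = 105.4 rad/s
x = r cosθ ⇒ ẍ = −rω² cosθ (ω constant).
|a| = rω²|cosθ| = 0.0297·(105.4)²·|cos 137.5°| = 243.26 m/s².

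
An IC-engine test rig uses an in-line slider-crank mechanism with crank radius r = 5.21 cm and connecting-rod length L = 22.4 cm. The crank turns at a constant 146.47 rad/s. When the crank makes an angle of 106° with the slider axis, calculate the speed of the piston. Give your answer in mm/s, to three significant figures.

6850

ω = 146.5 rad/s
For an in-line slider-crank, x = r cosθ + √(L² − r² sin²θ), so v = −rω sinθ·[1 + r cosθ/√(L² − r² sin²θ)].
With r = 0.0521 m, L = 0.224 m, θ = 106°: √(L² − r² sin²θ) = 0.21833 m.
v = −0.0521·146.5·0.96126·[1 + 0.0521·-0.27564/0.21833] = -6.853 m/s.
|v| = 6.853 m/s = 6853 mm/s.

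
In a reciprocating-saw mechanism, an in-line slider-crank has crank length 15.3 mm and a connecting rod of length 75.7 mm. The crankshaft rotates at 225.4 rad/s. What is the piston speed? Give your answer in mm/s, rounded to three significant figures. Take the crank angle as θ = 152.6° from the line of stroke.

ω = 225.4 rad/s
For an in-line slider-crank, x = r cosθ + √(L² − r² sin²θ), so v = −rω sinθ·[1 + r cosθ/√(L² − r² sin²θ)].
With r = 0.0153 m, L = 0.0757 m, θ = 152.6°: √(L² − r² sin²θ) = 0.075372 m.
v = −0.0153·225.4·0.46020·[1 + 0.0153·-0.88782/0.075372] = -1.301 m/s.
|v| = 1.301 m/s = 1301 mm/s.

1300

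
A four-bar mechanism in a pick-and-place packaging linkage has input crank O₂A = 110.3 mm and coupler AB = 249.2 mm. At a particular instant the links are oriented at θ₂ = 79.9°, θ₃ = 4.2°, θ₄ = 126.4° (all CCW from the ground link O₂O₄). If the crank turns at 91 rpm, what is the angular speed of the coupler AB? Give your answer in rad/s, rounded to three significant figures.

3.62

ω₂ = 9.529 rad/s (from 91 rpm).
Differentiating the loop-closure r₂e^{iθ₂}+r₃e^{iθ₃}=r₁+r₄e^{iθ₄} gives r₂ω₂e^{iθ₂}+r₃ω₃e^{iθ₃}=r₄ω₄e^{iθ₄}.
Eliminating the other unknown: ω₃ = r₂ω₂ sin(θ₄−θ₂) / [r₃ sin(θ₃−θ₄)].
Numerator sine = +0.72537; denominator sine = -0.84619.
Result = 0.1103·9.529·(+0.72537) / (0.2492·(-0.84619)) = -3.6157 rad/s; magnitude 3.6157 rad/s.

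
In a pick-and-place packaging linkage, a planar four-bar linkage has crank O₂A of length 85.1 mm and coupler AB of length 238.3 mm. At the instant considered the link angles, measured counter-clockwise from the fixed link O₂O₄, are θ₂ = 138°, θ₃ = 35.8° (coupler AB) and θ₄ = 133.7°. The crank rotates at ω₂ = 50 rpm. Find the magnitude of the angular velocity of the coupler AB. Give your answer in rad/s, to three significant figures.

0.142

ω₂ = 5.236 rad/s (from 50 rpm).
Differentiating the loop-closure r₂e^{iθ₂}+r₃e^{iθ₃}=r₁+r₄e^{iθ₄} gives r₂ω₂e^{iθ₂}+r₃ω₃e^{iθ₃}=r₄ω₄e^{iθ₄}.
Eliminating the other unknown: ω₃ = r₂ω₂ sin(θ₄−θ₂) / [r₃ sin(θ₃−θ₄)].
Numerator sine = -0.07498; denominator sine = -0.99051.
Result = 0.0851·5.236·(-0.07498) / (0.2383·(-0.99051)) = +0.14154 rad/s; magnitude 0.14154 rad/s.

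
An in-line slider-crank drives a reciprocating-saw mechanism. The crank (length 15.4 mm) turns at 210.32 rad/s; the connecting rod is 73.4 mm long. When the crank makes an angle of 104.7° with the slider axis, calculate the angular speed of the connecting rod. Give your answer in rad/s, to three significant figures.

11.4

ω = 210.3 rad/s
The rod makes angle φ with the slider axis where L sinφ = r sinθ; differentiating, L cosφ·φ̇ = r ω cosθ.
L cosφ = √(L² − r² sin²θ) = 0.071873 m.
|ω_rod| = r ω |cosθ| / √(L² − r² sin²θ) = 0.0154·210.3·0.25376/0.071873 = 11.436 rad/s.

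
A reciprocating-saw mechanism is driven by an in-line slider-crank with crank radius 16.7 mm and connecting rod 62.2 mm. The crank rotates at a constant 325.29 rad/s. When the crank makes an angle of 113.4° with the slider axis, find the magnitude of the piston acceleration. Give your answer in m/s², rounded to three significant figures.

ω = 325.3 rad/s
x(θ) = r cosθ + √(L² − r² sin²θ); with ω constant, a = ω²·d²x/dθ².
d²x/dθ² = −r cosθ − r²(cos2θ)/√u − r⁴ sin²2θ/(4u^{3/2}),  u = L² − r² sin²θ = 0.00363394 m².
Substituting r = 0.0167 m, L = 0.0622 m, θ = 113.4°: d²x/dθ² = +0.0097522 m.
a = ω²·d²x/dθ² = (325.3)²·(+0.0097522) = +1031.9 m/s²;  |a| = 1031.9 m/s².

1030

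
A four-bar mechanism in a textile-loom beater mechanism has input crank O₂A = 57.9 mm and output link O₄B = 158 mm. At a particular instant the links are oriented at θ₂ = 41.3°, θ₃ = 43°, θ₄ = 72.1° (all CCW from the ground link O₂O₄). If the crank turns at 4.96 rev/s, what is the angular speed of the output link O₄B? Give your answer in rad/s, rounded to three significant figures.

ω₂ = 31.16 rad/s (from 4.96 rev/s).
Differentiating the loop-closure r₂e^{iθ₂}+r₃e^{iθ₃}=r₁+r₄e^{iθ₄} gives r₂ω₂e^{iθ₂}+r₃ω₃e^{iθ₃}=r₄ω₄e^{iθ₄}.
Eliminating the other unknown: ω₄ = r₂ω₂ sin(θ₂−θ₃) / [r₄ sin(θ₄−θ₃)].
Numerator sine = -0.02967; denominator sine = +0.48634.
Result = 0.0579·31.16·(-0.02967) / (0.158·(+0.48634)) = -0.69664 rad/s; magnitude 0.69664 rad/s.

0.697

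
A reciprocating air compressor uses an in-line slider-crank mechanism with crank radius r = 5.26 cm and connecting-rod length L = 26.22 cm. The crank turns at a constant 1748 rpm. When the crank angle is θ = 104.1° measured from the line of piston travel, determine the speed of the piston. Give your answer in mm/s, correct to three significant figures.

ω = 2π·1748/60 = 183.1 rad/s
For an in-line slider-crank, x = r cosθ + √(L² − r² sin²θ), so v = −rω sinθ·[1 + r cosθ/√(L² − r² sin²θ)].
With r = 0.0526 m, L = 0.2622 m, θ = 104.1°: √(L² − r² sin²θ) = 0.25719 m.
v = −0.0526·183.1·0.96987·[1 + 0.0526·-0.24362/0.25719] = -8.8731 m/s.
|v| = 8.8731 m/s = 8873.1 mm/s.

8870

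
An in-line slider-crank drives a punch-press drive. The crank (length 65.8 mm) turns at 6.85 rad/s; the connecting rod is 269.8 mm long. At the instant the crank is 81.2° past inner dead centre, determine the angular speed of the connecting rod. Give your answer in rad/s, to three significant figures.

ω = 6.85 rad/s
The rod makes angle φ with the slider axis where L sinφ = r sinθ; differentiating, L cosφ·φ̇ = r ω cosθ.
L cosφ = √(L² − r² sin²θ) = 0.26185 m.
|ω_rod| = r ω |cosθ| / √(L² − r² sin²θ) = 0.0658·6.85·0.15299/0.26185 = 0.26334 rad/s.

0.263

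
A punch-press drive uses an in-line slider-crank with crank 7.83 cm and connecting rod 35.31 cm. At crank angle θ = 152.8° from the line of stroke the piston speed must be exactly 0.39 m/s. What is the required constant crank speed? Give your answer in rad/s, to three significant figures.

13.6

For an in-line slider-crank, |v_piston| = rω|sinθ|·[1 + r cosθ/√(L² − r² sin²θ)].
With r = 0.0783 m, L = 0.3531 m, θ = 152.8°: the bracketed kinematic factor |dx/dθ| = 0.028695 m.
ω = v/|dx/dθ| = 0.39/0.028695 = 13.591 rad/s.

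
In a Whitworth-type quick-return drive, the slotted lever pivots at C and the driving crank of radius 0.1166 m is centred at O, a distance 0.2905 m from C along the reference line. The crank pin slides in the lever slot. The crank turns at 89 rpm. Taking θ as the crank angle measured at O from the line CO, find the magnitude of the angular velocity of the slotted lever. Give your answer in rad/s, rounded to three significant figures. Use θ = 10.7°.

2.66

ω = 9.32 rad/s (from 89 rpm).
Crank pin A relative to C: A = (d + r cosθ, r sinθ); lever angle φ = atan2(r sinθ, d + r cosθ).
Differentiating tanφ: φ̇ = rω(d cosθ + r)/(d² + r² + 2dr cosθ).
d² + r² + 2dr cosθ = |CA|² = 0.164553 m²;  d cosθ + r = +0.40205 m.
|ω_lever| = |0.1166·9.32·+0.40205| / 0.164553 = 2.6552 rad/s.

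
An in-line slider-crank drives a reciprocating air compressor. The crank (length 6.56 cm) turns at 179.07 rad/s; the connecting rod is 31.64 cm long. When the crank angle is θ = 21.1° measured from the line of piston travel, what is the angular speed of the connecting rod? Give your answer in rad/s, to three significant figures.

34.7

ω = 179.1 rad/s
The rod makes angle φ with the slider axis where L sinφ = r sinθ; differentiating, L cosφ·φ̇ = r ω cosθ.
L cosφ = √(L² − r² sin²θ) = 0.31552 m.
|ω_rod| = r ω |cosθ| / √(L² − r² sin²θ) = 0.0656·179.1·0.93295/0.31552 = 34.735 rad/s.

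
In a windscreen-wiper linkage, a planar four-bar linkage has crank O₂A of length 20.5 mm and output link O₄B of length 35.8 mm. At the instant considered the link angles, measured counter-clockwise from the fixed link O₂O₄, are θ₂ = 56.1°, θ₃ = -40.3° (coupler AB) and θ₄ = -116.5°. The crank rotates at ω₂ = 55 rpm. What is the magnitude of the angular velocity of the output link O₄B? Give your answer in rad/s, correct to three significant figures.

ω₂ = 5.76 rad/s (from 55 rpm).
Differentiating the loop-closure r₂e^{iθ₂}+r₃e^{iθ₃}=r₁+r₄e^{iθ₄} gives r₂ω₂e^{iθ₂}+r₃ω₃e^{iθ₃}=r₄ω₄e^{iθ₄}.
Eliminating the other unknown: ω₄ = r₂ω₂ sin(θ₂−θ₃) / [r₄ sin(θ₄−θ₃)].
Numerator sine = +0.99377; denominator sine = -0.97113.
Result = 0.0205·5.76·(+0.99377) / (0.0358·(-0.97113)) = -3.375 rad/s; magnitude 3.375 rad/s.

3.37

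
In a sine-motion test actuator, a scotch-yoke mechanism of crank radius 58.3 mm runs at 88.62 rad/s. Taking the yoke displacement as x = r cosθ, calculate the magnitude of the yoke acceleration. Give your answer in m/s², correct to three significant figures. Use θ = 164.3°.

441

ω = 88.62 rad/s
x = r cosθ ⇒ ẍ = −rω² cosθ (ω constant).
|a| = rω²|cosθ| = 0.0583·(88.62)²·|cos 164.3°| = 440.78 m/s².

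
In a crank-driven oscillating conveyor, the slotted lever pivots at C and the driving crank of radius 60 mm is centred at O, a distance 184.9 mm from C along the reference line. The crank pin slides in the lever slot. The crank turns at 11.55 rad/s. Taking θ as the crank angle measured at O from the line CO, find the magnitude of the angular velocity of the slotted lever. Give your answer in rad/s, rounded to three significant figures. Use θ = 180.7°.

5.55

ω = 11.55 rad/s
Crank pin A relative to C: A = (d + r cosθ, r sinθ); lever angle φ = atan2(r sinθ, d + r cosθ).
Differentiating tanφ: φ̇ = rω(d cosθ + r)/(d² + r² + 2dr cosθ).
d² + r² + 2dr cosθ = |CA|² = 0.0156017 m²;  d cosθ + r = -0.12489 m.
|ω_lever| = |0.06·11.55·-0.12489| / 0.0156017 = 5.5472 rad/s.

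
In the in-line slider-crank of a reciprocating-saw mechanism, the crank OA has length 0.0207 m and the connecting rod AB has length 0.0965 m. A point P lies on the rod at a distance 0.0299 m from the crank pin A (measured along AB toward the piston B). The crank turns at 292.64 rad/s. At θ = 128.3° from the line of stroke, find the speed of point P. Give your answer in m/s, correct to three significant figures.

ω = 292.6 rad/s.  Crank-pin speed |V_A| = rω = 6.0576 m/s, perpendicular to OA.
Rod angle: sinφ = −(r/L) sinθ ⇒ φ = -9.691°; ω_rod = −rω cosθ/√(L²−r²sin²θ) = +39.469 rad/s.
V_P = V_A + ω_rod × AP, with AP = 0.0299 m along the rod.
Components: V_Px = −rω sinθ − a·ω_rod·sinφ = -4.5552 m/s;  V_Py = rω cosθ + a·ω_rod·cosφ = -2.5911 m/s.
|V_P| = √(V_Px² + V_Py²) = 5.2406 m/s.

5.24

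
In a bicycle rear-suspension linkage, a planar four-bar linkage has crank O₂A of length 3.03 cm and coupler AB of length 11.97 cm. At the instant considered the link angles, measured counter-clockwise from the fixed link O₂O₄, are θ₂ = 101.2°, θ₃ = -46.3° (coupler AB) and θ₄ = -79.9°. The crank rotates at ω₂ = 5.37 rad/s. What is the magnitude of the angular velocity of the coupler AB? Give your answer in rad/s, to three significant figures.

0.0472

ω₂ = 5.37 rad/s
Differentiating the loop-closure r₂e^{iθ₂}+r₃e^{iθ₃}=r₁+r₄e^{iθ₄} gives r₂ω₂e^{iθ₂}+r₃ω₃e^{iθ₃}=r₄ω₄e^{iθ₄}.
Eliminating the other unknown: ω₃ = r₂ω₂ sin(θ₄−θ₂) / [r₃ sin(θ₃−θ₄)].
Numerator sine = +0.01920; denominator sine = +0.55339.
Result = 0.0303·5.37·(+0.01920) / (0.1197·(+0.55339)) = +0.047156 rad/s; magnitude 0.047156 rad/s.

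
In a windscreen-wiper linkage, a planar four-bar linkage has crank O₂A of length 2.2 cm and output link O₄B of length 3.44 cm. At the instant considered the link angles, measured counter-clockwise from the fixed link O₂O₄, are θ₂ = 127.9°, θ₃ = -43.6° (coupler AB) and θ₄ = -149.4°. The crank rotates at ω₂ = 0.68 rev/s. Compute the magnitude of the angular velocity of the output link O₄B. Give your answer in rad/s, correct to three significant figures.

0.420

ω₂ = 4.273 rad/s (from 0.68 rev/s).
Differentiating the loop-closure r₂e^{iθ₂}+r₃e^{iθ₃}=r₁+r₄e^{iθ₄} gives r₂ω₂e^{iθ₂}+r₃ω₃e^{iθ₃}=r₄ω₄e^{iθ₄}.
Eliminating the other unknown: ω₄ = r₂ω₂ sin(θ₂−θ₃) / [r₄ sin(θ₄−θ₃)].
Numerator sine = +0.14781; denominator sine = -0.96222.
Result = 0.022·4.273·(+0.14781) / (0.0344·(-0.96222)) = -0.41974 rad/s; magnitude 0.41974 rad/s.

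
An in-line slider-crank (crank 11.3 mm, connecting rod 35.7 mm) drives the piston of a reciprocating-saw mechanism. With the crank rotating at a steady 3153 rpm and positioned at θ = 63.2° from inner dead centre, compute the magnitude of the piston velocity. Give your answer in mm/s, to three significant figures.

ω = 2π·3153/60 = 330.2 rad/s
For an in-line slider-crank, x = r cosθ + √(L² − r² sin²θ), so v = −rω sinθ·[1 + r cosθ/√(L² − r² sin²θ)].
With r = 0.0113 m, L = 0.0357 m, θ = 63.2°: √(L² − r² sin²θ) = 0.034246 m.
v = −0.0113·330.2·0.89259·[1 + 0.0113·0.45088/0.034246] = -3.8257 m/s.
|v| = 3.8257 m/s = 3825.7 mm/s.

3830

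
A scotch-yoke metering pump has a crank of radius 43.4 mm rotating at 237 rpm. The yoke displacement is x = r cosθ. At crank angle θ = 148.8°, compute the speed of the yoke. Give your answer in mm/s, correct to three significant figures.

558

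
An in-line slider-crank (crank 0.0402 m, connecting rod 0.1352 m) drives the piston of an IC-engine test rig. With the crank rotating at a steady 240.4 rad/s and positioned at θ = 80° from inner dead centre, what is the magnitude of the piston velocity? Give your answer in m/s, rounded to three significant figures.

ω = 240.4 rad/s
For an in-line slider-crank, x = r cosθ + √(L² − r² sin²θ), so v = −rω sinθ·[1 + r cosθ/√(L² − r² sin²θ)].
With r = 0.0402 m, L = 0.1352 m, θ = 80°: √(L² − r² sin²θ) = 0.12927 m.
v = −0.0402·240.4·0.98481·[1 + 0.0402·0.17365/0.12927] = -10.031 m/s.
|v| = 10.031 m/s.

10.0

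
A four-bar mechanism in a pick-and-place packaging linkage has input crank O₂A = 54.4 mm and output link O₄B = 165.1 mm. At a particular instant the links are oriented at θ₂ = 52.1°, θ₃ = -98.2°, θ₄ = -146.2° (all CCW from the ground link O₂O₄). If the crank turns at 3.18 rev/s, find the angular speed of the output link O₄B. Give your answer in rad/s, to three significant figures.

ω₂ = 19.98 rad/s (from 3.18 rev/s).
Differentiating the loop-closure r₂e^{iθ₂}+r₃e^{iθ₃}=r₁+r₄e^{iθ₄} gives r₂ω₂e^{iθ₂}+r₃ω₃e^{iθ₃}=r₄ω₄e^{iθ₄}.
Eliminating the other unknown: ω₄ = r₂ω₂ sin(θ₂−θ₃) / [r₄ sin(θ₄−θ₃)].
Numerator sine = +0.49546; denominator sine = -0.74314.
Result = 0.0544·19.98·(+0.49546) / (0.1651·(-0.74314)) = -4.3893 rad/s; magnitude 4.3893 rad/s.

4.39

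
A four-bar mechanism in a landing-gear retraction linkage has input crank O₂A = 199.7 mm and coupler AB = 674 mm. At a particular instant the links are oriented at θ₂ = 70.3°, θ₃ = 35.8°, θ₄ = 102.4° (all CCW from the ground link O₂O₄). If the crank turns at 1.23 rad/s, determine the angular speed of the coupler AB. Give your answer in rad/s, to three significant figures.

0.211

ω₂ = 1.23 rad/s
Differentiating the loop-closure r₂e^{iθ₂}+r₃e^{iθ₃}=r₁+r₄e^{iθ₄} gives r₂ω₂e^{iθ₂}+r₃ω₃e^{iθ₃}=r₄ω₄e^{iθ₄}.
Eliminating the other unknown: ω₃ = r₂ω₂ sin(θ₄−θ₂) / [r₃ sin(θ₃−θ₄)].
Numerator sine = +0.53140; denominator sine = -0.91775.
Result = 0.1997·1.23·(+0.53140) / (0.674·(-0.91775)) = -0.21102 rad/s; magnitude 0.21102 rad/s.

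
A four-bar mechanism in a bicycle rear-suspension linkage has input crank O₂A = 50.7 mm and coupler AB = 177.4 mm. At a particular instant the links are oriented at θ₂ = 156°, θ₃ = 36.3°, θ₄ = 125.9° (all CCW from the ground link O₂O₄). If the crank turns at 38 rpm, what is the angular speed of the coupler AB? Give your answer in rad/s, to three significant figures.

ω₂ = 3.979 rad/s (from 38 rpm).
Differentiating the loop-closure r₂e^{iθ₂}+r₃e^{iθ₃}=r₁+r₄e^{iθ₄} gives r₂ω₂e^{iθ₂}+r₃ω₃e^{iθ₃}=r₄ω₄e^{iθ₄}.
Eliminating the other unknown: ω₃ = r₂ω₂ sin(θ₄−θ₂) / [r₃ sin(θ₃−θ₄)].
Numerator sine = -0.50151; denominator sine = -0.99998.
Result = 0.0507·3.979·(-0.50151) / (0.1774·(-0.99998)) = +0.57037 rad/s; magnitude 0.57037 rad/s.

0.570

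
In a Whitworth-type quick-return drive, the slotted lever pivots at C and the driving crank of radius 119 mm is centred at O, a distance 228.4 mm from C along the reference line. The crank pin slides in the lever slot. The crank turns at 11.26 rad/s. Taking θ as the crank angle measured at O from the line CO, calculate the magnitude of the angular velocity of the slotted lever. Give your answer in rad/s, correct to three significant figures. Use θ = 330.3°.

ω = 11.26 rad/s
Crank pin A relative to C: A = (d + r cosθ, r sinθ); lever angle φ = atan2(r sinθ, d + r cosθ).
Differentiating tanφ: φ̇ = rω(d cosθ + r)/(d² + r² + 2dr cosθ).
d² + r² + 2dr cosθ = |CA|² = 0.113546 m²;  d cosθ + r = +0.3174 m.
|ω_lever| = |0.119·11.26·+0.3174| / 0.113546 = 3.7455 rad/s.

3.75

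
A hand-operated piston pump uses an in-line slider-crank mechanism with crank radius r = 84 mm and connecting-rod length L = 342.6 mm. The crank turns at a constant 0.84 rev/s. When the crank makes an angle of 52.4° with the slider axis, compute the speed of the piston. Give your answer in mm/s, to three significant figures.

405

ω = 2π·0.84 = 5.278 rad/s
For an in-line slider-crank, x = r cosθ + √(L² − r² sin²θ), so v = −rω sinθ·[1 + r cosθ/√(L² − r² sin²θ)].
With r = 0.084 m, L = 0.3426 m, θ = 52.4°: √(L² − r² sin²θ) = 0.33607 m.
v = −0.084·5.278·0.79229·[1 + 0.084·0.61015/0.33607] = -0.40482 m/s.
|v| = 0.40482 m/s = 404.82 mm/s.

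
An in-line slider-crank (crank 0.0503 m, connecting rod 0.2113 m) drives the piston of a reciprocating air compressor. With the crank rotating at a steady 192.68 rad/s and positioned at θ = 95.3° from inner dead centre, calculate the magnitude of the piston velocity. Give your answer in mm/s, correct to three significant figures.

ω = 192.7 rad/s
For an in-line slider-crank, x = r cosθ + √(L² − r² sin²θ), so v = −rω sinθ·[1 + r cosθ/√(L² − r² sin²θ)].
With r = 0.0503 m, L = 0.2113 m, θ = 95.3°: √(L² − r² sin²θ) = 0.20528 m.
v = −0.0503·192.7·0.99572·[1 + 0.0503·-0.09237/0.20528] = -9.4319 m/s.
|v| = 9.4319 m/s = 9431.9 mm/s.

9430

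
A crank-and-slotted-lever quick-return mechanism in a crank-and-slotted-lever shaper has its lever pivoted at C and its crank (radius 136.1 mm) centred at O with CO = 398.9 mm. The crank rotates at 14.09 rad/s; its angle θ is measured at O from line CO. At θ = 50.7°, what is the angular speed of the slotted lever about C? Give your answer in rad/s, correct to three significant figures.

ω = 14.09 rad/s
Crank pin A relative to C: A = (d + r cosθ, r sinθ); lever angle φ = atan2(r sinθ, d + r cosθ).
Differentiating tanφ: φ̇ = rω(d cosθ + r)/(d² + r² + 2dr cosθ).
d² + r² + 2dr cosθ = |CA|² = 0.246417 m²;  d cosθ + r = +0.38876 m.
|ω_lever| = |0.1361·14.09·+0.38876| / 0.246417 = 3.0253 rad/s.

3.03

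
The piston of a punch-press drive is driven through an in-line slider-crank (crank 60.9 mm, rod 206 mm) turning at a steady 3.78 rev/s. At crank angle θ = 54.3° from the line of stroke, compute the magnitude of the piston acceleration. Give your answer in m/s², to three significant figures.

ω = 2π·3.78 = 23.75 rad/s
x(θ) = r cosθ + √(L² − r² sin²θ); with ω constant, a = ω²·d²x/dθ².
d²x/dθ² = −r cosθ − r²(cos2θ)/√u − r⁴ sin²2θ/(4u^{3/2}),  u = L² − r² sin²θ = 0.0399901 m².
Substituting r = 0.0609 m, L = 0.206 m, θ = 54.3°: d²x/dθ² = -0.030008 m.
a = ω²·d²x/dθ² = (23.75)²·(-0.030008) = -16.927 m/s²;  |a| = 16.927 m/s².

16.9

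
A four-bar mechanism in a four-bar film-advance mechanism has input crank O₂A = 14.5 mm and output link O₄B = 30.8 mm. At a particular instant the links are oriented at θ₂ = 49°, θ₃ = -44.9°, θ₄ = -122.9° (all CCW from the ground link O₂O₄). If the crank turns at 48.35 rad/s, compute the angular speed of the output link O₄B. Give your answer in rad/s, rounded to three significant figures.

ω₂ = 48.35 rad/s
Differentiating the loop-closure r₂e^{iθ₂}+r₃e^{iθ₃}=r₁+r₄e^{iθ₄} gives r₂ω₂e^{iθ₂}+r₃ω₃e^{iθ₃}=r₄ω₄e^{iθ₄}.
Eliminating the other unknown: ω₄ = r₂ω₂ sin(θ₂−θ₃) / [r₄ sin(θ₄−θ₃)].
Numerator sine = +0.99768; denominator sine = -0.97815.
Result = 0.0145·48.35·(+0.99768) / (0.0308·(-0.97815)) = -23.217 rad/s; magnitude 23.217 rad/s.

23.2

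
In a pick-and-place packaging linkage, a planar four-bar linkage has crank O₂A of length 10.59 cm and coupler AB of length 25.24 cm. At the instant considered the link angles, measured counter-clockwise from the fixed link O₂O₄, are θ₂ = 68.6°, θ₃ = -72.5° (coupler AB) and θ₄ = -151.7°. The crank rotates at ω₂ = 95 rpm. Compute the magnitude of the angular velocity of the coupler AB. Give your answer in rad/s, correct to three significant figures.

2.75

ω₂ = 9.948 rad/s (from 95 rpm).
Differentiating the loop-closure r₂e^{iθ₂}+r₃e^{iθ₃}=r₁+r₄e^{iθ₄} gives r₂ω₂e^{iθ₂}+r₃ω₃e^{iθ₃}=r₄ω₄e^{iθ₄}.
Eliminating the other unknown: ω₃ = r₂ω₂ sin(θ₄−θ₂) / [r₃ sin(θ₃−θ₄)].
Numerator sine = +0.64679; denominator sine = +0.98229.
Result = 0.1059·9.948·(+0.64679) / (0.2524·(+0.98229)) = +2.7484 rad/s; magnitude 2.7484 rad/s.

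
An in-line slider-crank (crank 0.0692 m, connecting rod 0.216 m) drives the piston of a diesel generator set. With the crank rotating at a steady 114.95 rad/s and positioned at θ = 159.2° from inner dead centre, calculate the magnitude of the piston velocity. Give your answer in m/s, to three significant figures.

1.97

ω = 115 rad/s
For an in-line slider-crank, x = r cosθ + √(L² − r² sin²θ), so v = −rω sinθ·[1 + r cosθ/√(L² − r² sin²θ)].
With r = 0.0692 m, L = 0.216 m, θ = 159.2°: √(L² − r² sin²θ) = 0.2146 m.
v = −0.0692·115·0.35511·[1 + 0.0692·-0.93483/0.2146] = -1.9732 m/s.
|v| = 1.9732 m/s.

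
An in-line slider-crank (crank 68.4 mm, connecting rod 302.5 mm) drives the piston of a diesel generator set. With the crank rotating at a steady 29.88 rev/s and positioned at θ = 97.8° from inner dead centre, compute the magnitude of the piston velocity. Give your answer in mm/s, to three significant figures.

12300

ω = 2π·29.9 = 187.7 rad/s
For an in-line slider-crank, x = r cosθ + √(L² − r² sin²θ), so v = −rω sinθ·[1 + r cosθ/√(L² − r² sin²θ)].
With r = 0.0684 m, L = 0.3025 m, θ = 97.8°: √(L² − r² sin²θ) = 0.29481 m.
v = −0.0684·187.7·0.99075·[1 + 0.0684·-0.13572/0.29481] = -12.322 m/s.
|v| = 12.322 m/s = 12322 mm/s.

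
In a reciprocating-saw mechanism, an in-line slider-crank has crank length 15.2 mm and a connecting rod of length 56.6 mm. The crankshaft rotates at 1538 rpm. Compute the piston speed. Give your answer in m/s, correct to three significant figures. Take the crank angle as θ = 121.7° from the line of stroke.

ω = 2π·1538/60 = 161.1 rad/s
For an in-line slider-crank, x = r cosθ + √(L² − r² sin²θ), so v = −rω sinθ·[1 + r cosθ/√(L² − r² sin²θ)].
With r = 0.0152 m, L = 0.0566 m, θ = 121.7°: √(L² − r² sin²θ) = 0.055103 m.
v = −0.0152·161.1·0.85081·[1 + 0.0152·-0.52547/0.055103] = -1.781 m/s.
|v| = 1.781 m/s.

1.78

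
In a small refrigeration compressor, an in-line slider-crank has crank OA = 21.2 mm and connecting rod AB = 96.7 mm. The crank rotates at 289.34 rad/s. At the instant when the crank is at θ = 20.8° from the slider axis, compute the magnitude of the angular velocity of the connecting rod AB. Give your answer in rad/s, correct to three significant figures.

59.5

ω = 289.3 rad/s
The rod makes angle φ with the slider axis where L sinφ = r sinθ; differentiating, L cosφ·φ̇ = r ω cosθ.
L cosφ = √(L² − r² sin²θ) = 0.096407 m.
|ω_rod| = r ω |cosθ| / √(L² − r² sin²θ) = 0.0212·289.3·0.93483/0.096407 = 59.48 rad/s.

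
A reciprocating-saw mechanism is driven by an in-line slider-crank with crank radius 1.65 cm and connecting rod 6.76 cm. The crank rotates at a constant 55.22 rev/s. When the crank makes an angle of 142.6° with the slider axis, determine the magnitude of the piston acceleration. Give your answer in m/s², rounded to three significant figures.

ω = 2π·55.2 = 347 rad/s
x(θ) = r cosθ + √(L² − r² sin²θ); with ω constant, a = ω²·d²x/dθ².
d²x/dθ² = −r cosθ − r²(cos2θ)/√u − r⁴ sin²2θ/(4u^{3/2}),  u = L² − r² sin²θ = 0.00446933 m².
Substituting r = 0.0165 m, L = 0.0676 m, θ = 142.6°: d²x/dθ² = +0.011982 m.
a = ω²·d²x/dθ² = (347)²·(+0.011982) = +1442.4 m/s²;  |a| = 1442.4 m/s².

1440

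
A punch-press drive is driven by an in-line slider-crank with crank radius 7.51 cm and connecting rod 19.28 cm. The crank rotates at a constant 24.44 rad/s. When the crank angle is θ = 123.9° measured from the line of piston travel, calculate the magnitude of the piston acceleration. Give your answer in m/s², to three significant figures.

31.3

ω = 24.44 rad/s
x(θ) = r cosθ + √(L² − r² sin²θ); with ω constant, a = ω²·d²x/dθ².
d²x/dθ² = −r cosθ − r²(cos2θ)/√u − r⁴ sin²2θ/(4u^{3/2}),  u = L² − r² sin²θ = 0.0332863 m².
Substituting r = 0.0751 m, L = 0.1928 m, θ = 123.9°: d²x/dθ² = +0.052444 m.
a = ω²·d²x/dθ² = (24.44)²·(+0.052444) = +31.326 m/s²;  |a| = 31.326 m/s².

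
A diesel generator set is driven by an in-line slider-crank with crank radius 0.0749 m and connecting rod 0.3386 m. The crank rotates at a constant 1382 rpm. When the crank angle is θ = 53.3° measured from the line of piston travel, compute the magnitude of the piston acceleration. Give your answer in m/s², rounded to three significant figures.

841

ω = 2π·1382/60 = 144.7 rad/s
x(θ) = r cosθ + √(L² − r² sin²θ); with ω constant, a = ω²·d²x/dθ².
d²x/dθ² = −r cosθ − r²(cos2θ)/√u − r⁴ sin²2θ/(4u^{3/2}),  u = L² − r² sin²θ = 0.111044 m².
Substituting r = 0.0749 m, L = 0.3386 m, θ = 53.3°: d²x/dθ² = -0.040148 m.
a = ω²·d²x/dθ² = (144.7)²·(-0.040148) = -840.88 m/s²;  |a| = 840.88 m/s².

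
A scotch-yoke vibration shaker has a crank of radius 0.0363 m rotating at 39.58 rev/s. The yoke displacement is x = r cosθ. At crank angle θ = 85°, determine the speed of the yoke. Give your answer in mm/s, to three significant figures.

ω = 248.7 rad/s (from 39.58 rev/s).
x = r cosθ ⇒ ẋ = −rω sinθ.
|v| = rω|sinθ| = 0.0363·248.7·|sin 85°| = 8.993 m/s = 8993 mm/s.

8990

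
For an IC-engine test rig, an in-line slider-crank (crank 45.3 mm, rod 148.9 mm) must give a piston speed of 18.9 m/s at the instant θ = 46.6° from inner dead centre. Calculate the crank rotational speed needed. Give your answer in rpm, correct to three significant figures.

4520

For an in-line slider-crank, |v_piston| = rω|sinθ|·[1 + r cosθ/√(L² − r² sin²θ)].
With r = 0.0453 m, L = 0.1489 m, θ = 46.6°: the bracketed kinematic factor |dx/dθ| = 0.039968 m.
ω = v/|dx/dθ| = 18.9/0.039968 = 472.87 rad/s.
N = 60ω/(2π) = 4515.6 rpm.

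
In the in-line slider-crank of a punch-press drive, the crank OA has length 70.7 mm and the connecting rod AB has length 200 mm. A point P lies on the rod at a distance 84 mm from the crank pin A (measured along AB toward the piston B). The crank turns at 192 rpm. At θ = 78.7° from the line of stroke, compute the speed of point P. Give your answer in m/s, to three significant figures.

ω = 20.11 rad/s.  Crank-pin speed |V_A| = rω = 1.4215 m/s, perpendicular to OA.
Rod angle: sinφ = −(r/L) sinθ ⇒ φ = -20.282°; ω_rod = −rω cosθ/√(L²−r²sin²θ) = -1.4848 rad/s.
V_P = V_A + ω_rod × AP, with AP = 0.084 m along the rod.
Components: V_Px = −rω sinθ − a·ω_rod·sinφ = -1.4372 m/s;  V_Py = rω cosθ + a·ω_rod·cosφ = +0.16155 m/s.
|V_P| = √(V_Px² + V_Py²) = 1.4462 m/s.

1.45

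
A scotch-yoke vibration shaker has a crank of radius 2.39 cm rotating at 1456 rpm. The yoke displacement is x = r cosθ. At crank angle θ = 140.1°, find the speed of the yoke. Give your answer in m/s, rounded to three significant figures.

ω = 152.5 rad/s (from 1456 rpm).
x = r cosθ ⇒ ẋ = −rω sinθ.
|v| = rω|sinθ| = 0.0239·152.5·|sin 140.1°| = 2.3375 m/s.

2.34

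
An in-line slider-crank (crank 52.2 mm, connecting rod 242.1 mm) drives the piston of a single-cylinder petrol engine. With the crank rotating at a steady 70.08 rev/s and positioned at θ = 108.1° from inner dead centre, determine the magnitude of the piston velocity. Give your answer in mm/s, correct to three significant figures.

ω = 2π·70.1 = 440.3 rad/s
For an in-line slider-crank, x = r cosθ + √(L² − r² sin²θ), so v = −rω sinθ·[1 + r cosθ/√(L² − r² sin²θ)].
With r = 0.0522 m, L = 0.2421 m, θ = 108.1°: √(L² − r² sin²θ) = 0.23696 m.
v = −0.0522·440.3·0.95052·[1 + 0.0522·-0.31068/0.23696] = -20.352 m/s.
|v| = 20.352 m/s = 20352 mm/s.

20400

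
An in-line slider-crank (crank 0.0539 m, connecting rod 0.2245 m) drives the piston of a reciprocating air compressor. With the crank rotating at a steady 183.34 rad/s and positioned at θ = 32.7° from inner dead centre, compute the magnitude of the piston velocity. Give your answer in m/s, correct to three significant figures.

ω = 183.3 rad/s
For an in-line slider-crank, x = r cosθ + √(L² − r² sin²θ), so v = −rω sinθ·[1 + r cosθ/√(L² − r² sin²θ)].
With r = 0.0539 m, L = 0.2245 m, θ = 32.7°: √(L² − r² sin²θ) = 0.2226 m.
v = −0.0539·183.3·0.54024·[1 + 0.0539·0.84151/0.2226] = -6.4265 m/s.
|v| = 6.4265 m/s.

6.43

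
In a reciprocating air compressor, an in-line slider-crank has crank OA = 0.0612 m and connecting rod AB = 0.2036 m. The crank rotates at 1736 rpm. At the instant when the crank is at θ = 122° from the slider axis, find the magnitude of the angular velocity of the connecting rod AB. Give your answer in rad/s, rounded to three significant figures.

29.9

ω = 181.8 rad/s (converted from 1736 rpm).
The rod makes angle φ with the slider axis where L sinφ = r sinθ; differentiating, L cosφ·φ̇ = r ω cosθ.
L cosφ = √(L² − r² sin²θ) = 0.19687 m.
|ω_rod| = r ω |cosθ| / √(L² − r² sin²θ) = 0.0612·181.8·0.52992/0.19687 = 29.947 rad/s.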